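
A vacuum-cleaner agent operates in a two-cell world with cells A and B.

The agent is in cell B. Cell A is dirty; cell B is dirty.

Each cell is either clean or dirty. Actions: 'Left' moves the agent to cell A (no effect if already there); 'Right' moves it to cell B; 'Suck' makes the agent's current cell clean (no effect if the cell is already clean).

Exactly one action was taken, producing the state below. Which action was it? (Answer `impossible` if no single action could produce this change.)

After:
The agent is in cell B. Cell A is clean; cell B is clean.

try  Left: loc=A A=dirty B=dirty
try Right: loc=B A=dirty B=dirty
try  Suck: loc=B A=dirty B=clean
no single action produces the after-state

impossible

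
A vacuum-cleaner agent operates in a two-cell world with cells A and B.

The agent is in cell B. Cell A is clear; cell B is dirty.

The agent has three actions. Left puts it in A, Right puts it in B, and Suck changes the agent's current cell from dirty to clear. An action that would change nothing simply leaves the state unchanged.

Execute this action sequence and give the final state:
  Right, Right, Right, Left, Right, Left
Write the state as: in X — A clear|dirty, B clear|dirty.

in A — A clear, B dirty

1. Right → in B — A clear, B dirty
2. Right → in B — A clear, B dirty
3. Right → in B — A clear, B dirty
4. Left → in A — A clear, B dirty
5. Right → in B — A clear, B dirty
6. Left → in A — A clear, B dirty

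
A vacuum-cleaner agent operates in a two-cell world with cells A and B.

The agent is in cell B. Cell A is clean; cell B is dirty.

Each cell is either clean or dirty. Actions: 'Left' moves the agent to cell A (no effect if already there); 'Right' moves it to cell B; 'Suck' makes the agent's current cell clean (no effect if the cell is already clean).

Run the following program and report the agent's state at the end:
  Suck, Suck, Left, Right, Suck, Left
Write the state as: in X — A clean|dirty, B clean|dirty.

Suck (#1): in B — A clean, B clean
Suck (#2): in B — A clean, B clean
Left (#3): in A — A clean, B clean
Right (#4): in B — A clean, B clean
Suck (#5): in B — A clean, B clean
Left (#6): in A — A clean, B clean

in A — A clean, B clean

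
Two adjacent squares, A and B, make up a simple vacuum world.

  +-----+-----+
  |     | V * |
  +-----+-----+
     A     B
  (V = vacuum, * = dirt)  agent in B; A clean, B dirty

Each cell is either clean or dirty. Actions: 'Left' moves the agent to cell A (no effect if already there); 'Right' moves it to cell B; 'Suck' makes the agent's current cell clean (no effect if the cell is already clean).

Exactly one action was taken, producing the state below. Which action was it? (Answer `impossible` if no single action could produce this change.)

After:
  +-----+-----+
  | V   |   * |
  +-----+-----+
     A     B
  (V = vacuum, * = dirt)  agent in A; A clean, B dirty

try  Left: <A|clean|dirty>  ← match
try Right: <B|clean|dirty>
try  Suck: <B|clean|clean>

Left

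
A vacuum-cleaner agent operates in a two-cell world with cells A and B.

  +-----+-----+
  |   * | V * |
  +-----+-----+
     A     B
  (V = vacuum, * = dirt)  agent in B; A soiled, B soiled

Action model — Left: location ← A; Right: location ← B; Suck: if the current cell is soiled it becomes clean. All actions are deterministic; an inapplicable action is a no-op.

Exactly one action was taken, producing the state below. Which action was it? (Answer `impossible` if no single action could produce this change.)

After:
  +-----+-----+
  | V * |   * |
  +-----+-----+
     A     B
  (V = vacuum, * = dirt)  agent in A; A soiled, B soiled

Left

try  Left: (A; A:soiled, B:soiled)  ← match
try Right: (B; A:soiled, B:soiled)
try  Suck: (B; A:soiled, B:clean)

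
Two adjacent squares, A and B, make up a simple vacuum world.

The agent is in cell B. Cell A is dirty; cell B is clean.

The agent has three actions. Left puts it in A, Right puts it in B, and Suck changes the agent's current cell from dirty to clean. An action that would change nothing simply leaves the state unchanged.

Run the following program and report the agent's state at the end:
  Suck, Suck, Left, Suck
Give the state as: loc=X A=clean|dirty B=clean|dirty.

loc=A A=clean B=clean

1) do Suck; now loc=B A=dirty B=clean
2) do Suck; now loc=B A=dirty B=clean
3) do Left; now loc=A A=dirty B=clean
4) do Suck; now loc=A A=clean B=clean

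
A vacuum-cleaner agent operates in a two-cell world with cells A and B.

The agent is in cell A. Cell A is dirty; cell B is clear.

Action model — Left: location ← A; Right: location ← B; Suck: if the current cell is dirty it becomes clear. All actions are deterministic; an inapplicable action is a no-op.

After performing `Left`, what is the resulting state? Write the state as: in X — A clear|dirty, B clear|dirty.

in A — A dirty, B clear

start: in A — A dirty, B clear
1) do Left; now in A — A dirty, B clear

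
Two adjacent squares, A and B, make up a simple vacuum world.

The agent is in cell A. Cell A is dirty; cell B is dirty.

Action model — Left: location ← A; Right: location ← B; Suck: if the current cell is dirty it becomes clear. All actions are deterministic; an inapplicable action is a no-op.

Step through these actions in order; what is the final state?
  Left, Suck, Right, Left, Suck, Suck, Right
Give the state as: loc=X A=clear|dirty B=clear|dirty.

1) do Left; now loc=A A=dirty B=dirty
2) do Suck; now loc=A A=clear B=dirty
3) do Right; now loc=B A=clear B=dirty
4) do Left; now loc=A A=clear B=dirty
5) do Suck; now loc=A A=clear B=dirty
6) do Suck; now loc=A A=clear B=dirty
7) do Right; now loc=B A=clear B=dirty

loc=B A=clear B=dirty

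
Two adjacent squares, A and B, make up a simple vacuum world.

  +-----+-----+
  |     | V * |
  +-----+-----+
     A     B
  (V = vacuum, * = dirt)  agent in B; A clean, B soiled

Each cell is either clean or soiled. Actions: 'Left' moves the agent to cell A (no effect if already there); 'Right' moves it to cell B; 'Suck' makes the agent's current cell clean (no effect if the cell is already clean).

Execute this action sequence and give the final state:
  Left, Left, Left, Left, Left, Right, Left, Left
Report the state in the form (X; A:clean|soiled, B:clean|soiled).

(A; A:clean, B:soiled)

1. Left → (A; A:clean, B:soiled)
2. Left → (A; A:clean, B:soiled)
3. Left → (A; A:clean, B:soiled)
4. Left → (A; A:clean, B:soiled)
5. Left → (A; A:clean, B:soiled)
6. Right → (B; A:clean, B:soiled)
7. Left → (A; A:clean, B:soiled)
8. Left → (A; A:clean, B:soiled)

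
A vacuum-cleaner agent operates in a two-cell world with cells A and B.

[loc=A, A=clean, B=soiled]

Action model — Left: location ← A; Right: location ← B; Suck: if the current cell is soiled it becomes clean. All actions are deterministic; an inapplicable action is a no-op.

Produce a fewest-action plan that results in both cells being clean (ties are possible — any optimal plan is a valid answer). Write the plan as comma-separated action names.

Right, Suck

[1] after Right: <B|clean|soiled>
[2] after Suck: <B|clean|clean>
min 2: go B then Suck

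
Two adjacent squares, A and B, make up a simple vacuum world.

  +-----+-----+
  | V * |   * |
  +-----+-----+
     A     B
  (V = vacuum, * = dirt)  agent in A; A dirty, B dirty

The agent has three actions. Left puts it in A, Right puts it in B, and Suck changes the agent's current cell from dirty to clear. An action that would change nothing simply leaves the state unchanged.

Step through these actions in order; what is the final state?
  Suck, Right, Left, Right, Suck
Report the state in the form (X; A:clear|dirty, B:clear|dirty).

step 1/5 (Suck): (A; A:clear, B:dirty)
step 2/5 (Right): (B; A:clear, B:dirty)
step 3/5 (Left): (A; A:clear, B:dirty)
step 4/5 (Right): (B; A:clear, B:dirty)
step 5/5 (Suck): (B; A:clear, B:clear)

(B; A:clear, B:clear)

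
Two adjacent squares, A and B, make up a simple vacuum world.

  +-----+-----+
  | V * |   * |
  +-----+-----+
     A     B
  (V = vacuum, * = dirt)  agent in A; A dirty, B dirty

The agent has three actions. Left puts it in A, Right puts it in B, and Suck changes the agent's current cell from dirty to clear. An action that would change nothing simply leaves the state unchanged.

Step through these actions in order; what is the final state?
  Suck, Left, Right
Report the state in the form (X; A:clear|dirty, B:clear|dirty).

t=1 Suck ⇒ (A; A:clear, B:dirty)
t=2 Left ⇒ (A; A:clear, B:dirty)
t=3 Right ⇒ (B; A:clear, B:dirty)

(B; A:clear, B:dirty)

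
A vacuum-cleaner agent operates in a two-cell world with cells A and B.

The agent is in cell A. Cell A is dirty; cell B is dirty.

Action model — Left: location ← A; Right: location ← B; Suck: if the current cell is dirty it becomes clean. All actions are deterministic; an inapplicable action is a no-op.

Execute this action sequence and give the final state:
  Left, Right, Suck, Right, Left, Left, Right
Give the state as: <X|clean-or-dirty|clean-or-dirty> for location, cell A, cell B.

<B|dirty|clean>

step 1/7 (Left): <A|dirty|dirty>
step 2/7 (Right): <B|dirty|dirty>
step 3/7 (Suck): <B|dirty|clean>
step 4/7 (Right): <B|dirty|clean>
step 5/7 (Left): <A|dirty|clean>
step 6/7 (Left): <A|dirty|clean>
step 7/7 (Right): <B|dirty|clean>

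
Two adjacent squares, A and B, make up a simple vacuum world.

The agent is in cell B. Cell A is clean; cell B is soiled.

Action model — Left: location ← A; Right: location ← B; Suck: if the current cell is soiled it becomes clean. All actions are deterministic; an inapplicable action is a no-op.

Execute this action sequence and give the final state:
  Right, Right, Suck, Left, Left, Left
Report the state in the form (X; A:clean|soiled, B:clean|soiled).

(A; A:clean, B:clean)

1. Right → (B; A:clean, B:soiled)
2. Right → (B; A:clean, B:soiled)
3. Suck → (B; A:clean, B:clean)
4. Left → (A; A:clean, B:clean)
5. Left → (A; A:clean, B:clean)
6. Left → (A; A:clean, B:clean)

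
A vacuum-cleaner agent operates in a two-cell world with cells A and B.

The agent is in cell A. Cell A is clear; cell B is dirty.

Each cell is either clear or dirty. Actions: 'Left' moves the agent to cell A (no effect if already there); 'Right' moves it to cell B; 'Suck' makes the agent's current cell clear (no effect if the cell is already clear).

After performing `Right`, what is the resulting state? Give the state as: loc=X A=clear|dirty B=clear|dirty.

loc=B A=clear B=dirty

start: loc=A A=clear B=dirty
step 1/1 (Right): loc=B A=clear B=dirty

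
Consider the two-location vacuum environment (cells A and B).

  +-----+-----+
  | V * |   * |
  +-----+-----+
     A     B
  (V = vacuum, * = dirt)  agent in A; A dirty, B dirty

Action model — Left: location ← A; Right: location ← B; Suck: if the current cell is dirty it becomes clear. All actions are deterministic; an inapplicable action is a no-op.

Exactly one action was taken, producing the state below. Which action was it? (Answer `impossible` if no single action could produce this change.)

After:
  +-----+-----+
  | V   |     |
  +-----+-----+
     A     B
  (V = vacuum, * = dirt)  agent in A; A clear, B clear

try  Left: in A — A dirty, B dirty
try Right: in B — A dirty, B dirty
try  Suck: in A — A clear, B dirty
no single action produces the after-state

impossible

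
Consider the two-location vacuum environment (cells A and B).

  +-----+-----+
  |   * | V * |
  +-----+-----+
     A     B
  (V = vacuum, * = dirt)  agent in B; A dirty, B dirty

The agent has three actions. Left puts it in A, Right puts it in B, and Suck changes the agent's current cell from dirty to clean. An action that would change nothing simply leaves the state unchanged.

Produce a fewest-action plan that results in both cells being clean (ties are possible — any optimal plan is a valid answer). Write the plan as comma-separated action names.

Suck, Left, Suck

t=1 Suck ⇒ <B|dirty|clean>
t=2 Left ⇒ <A|dirty|clean>
t=3 Suck ⇒ <A|clean|clean>
min 3: Suck B + move + Suck A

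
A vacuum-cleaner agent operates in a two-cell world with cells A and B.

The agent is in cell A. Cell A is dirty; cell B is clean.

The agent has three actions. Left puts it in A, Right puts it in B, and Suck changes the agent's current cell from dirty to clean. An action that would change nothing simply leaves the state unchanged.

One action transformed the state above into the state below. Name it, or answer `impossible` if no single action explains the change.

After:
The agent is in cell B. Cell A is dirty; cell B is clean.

try  Left: (A; A:dirty, B:clean)
try Right: (B; A:dirty, B:clean)  ← match
try  Suck: (A; A:clean, B:clean)

Right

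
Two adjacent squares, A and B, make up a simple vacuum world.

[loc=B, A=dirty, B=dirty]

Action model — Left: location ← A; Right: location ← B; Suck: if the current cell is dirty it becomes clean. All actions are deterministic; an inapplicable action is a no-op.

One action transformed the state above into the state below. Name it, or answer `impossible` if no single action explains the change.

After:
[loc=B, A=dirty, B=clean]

Suck

try  Left: in A — A dirty, B dirty
try Right: in B — A dirty, B dirty
try  Suck: in B — A dirty, B clean  ← match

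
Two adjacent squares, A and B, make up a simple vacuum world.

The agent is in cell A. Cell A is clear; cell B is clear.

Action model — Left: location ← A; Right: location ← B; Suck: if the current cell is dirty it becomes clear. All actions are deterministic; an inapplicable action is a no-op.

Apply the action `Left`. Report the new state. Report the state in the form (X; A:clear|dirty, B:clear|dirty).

start: (A; A:clear, B:clear)
t=1 Left ⇒ (A; A:clear, B:clear)

(A; A:clear, B:clear)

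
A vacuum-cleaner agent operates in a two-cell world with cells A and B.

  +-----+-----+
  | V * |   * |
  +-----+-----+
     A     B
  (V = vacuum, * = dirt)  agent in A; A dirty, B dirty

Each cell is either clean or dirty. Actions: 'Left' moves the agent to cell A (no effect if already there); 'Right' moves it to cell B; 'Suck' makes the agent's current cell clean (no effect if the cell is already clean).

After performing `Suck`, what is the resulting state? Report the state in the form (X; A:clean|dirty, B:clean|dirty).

(A; A:clean, B:dirty)

start: (A; A:dirty, B:dirty)
step 1/1 (Suck): (A; A:clean, B:dirty)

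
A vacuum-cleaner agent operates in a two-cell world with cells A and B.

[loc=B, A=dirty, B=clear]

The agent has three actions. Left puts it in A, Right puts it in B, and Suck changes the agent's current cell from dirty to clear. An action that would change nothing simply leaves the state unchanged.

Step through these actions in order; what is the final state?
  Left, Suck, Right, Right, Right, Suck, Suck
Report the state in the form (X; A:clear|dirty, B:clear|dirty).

(B; A:clear, B:clear)

[1] after Left: (A; A:dirty, B:clear)
[2] after Suck: (A; A:clear, B:clear)
[3] after Right: (B; A:clear, B:clear)
[4] after Right: (B; A:clear, B:clear)
[5] after Right: (B; A:clear, B:clear)
[6] after Suck: (B; A:clear, B:clear)
[7] after Suck: (B; A:clear, B:clear)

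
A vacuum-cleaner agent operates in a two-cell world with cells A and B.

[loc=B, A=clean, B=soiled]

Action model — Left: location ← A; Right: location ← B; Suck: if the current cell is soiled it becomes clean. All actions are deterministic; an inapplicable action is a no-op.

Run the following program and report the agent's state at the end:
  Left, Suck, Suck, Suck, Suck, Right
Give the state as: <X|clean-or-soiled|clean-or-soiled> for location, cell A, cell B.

step 1/6 (Left): <A|clean|soiled>
step 2/6 (Suck): <A|clean|soiled>
step 3/6 (Suck): <A|clean|soiled>
step 4/6 (Suck): <A|clean|soiled>
step 5/6 (Suck): <A|clean|soiled>
step 6/6 (Right): <B|clean|soiled>

<B|clean|soiled>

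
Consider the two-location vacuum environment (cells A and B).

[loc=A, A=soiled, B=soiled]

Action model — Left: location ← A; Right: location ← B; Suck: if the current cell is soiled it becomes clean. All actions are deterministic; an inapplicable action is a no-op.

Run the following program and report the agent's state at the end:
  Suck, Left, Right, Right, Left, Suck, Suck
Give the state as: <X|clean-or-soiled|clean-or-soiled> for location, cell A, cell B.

<A|clean|soiled>

[1] after Suck: <A|clean|soiled>
[2] after Left: <A|clean|soiled>
[3] after Right: <B|clean|soiled>
[4] after Right: <B|clean|soiled>
[5] after Left: <A|clean|soiled>
[6] after Suck: <A|clean|soiled>
[7] after Suck: <A|clean|soiled>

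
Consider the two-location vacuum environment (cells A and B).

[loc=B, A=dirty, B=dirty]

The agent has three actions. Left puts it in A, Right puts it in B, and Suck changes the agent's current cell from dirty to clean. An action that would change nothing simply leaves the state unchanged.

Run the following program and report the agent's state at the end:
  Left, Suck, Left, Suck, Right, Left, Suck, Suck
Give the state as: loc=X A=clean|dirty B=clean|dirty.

loc=A A=clean B=dirty

Left (#1): loc=A A=dirty B=dirty
Suck (#2): loc=A A=clean B=dirty
Left (#3): loc=A A=clean B=dirty
Suck (#4): loc=A A=clean B=dirty
Right (#5): loc=B A=clean B=dirty
Left (#6): loc=A A=clean B=dirty
Suck (#7): loc=A A=clean B=dirty
Suck (#8): loc=A A=clean B=dirty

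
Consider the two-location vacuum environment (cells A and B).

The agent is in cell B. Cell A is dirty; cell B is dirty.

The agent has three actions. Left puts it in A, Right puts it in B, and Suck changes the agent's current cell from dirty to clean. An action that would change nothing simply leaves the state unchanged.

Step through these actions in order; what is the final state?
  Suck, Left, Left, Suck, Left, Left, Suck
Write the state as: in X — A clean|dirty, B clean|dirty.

in A — A clean, B clean

Suck (#1): in B — A dirty, B clean
Left (#2): in A — A dirty, B clean
Left (#3): in A — A dirty, B clean
Suck (#4): in A — A clean, B clean
Left (#5): in A — A clean, B clean
Left (#6): in A — A clean, B clean
Suck (#7): in A — A clean, B clean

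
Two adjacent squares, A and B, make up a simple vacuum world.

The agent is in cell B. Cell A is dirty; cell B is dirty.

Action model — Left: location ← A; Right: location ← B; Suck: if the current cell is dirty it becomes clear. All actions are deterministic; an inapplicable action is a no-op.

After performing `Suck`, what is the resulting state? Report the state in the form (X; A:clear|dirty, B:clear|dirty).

start: (B; A:dirty, B:dirty)
1) do Suck; now (B; A:dirty, B:clear)

(B; A:dirty, B:clear)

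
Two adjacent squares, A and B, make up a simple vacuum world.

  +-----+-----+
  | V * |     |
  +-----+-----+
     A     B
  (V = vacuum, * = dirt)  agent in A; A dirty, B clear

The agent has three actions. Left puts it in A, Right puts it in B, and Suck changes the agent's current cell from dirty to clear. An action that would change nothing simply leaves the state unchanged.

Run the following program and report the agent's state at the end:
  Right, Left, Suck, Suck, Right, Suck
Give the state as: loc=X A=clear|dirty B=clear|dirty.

t=1 Right ⇒ loc=B A=dirty B=clear
t=2 Left ⇒ loc=A A=dirty B=clear
t=3 Suck ⇒ loc=A A=clear B=clear
t=4 Suck ⇒ loc=A A=clear B=clear
t=5 Right ⇒ loc=B A=clear B=clear
t=6 Suck ⇒ loc=B A=clear B=clear

loc=B A=clear B=clear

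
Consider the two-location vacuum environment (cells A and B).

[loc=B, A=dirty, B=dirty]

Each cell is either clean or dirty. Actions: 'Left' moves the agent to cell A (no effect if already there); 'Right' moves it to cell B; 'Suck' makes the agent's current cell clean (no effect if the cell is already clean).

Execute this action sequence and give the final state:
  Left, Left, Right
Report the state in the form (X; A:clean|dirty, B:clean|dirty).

1) do Left; now (A; A:dirty, B:dirty)
2) do Left; now (A; A:dirty, B:dirty)
3) do Right; now (B; A:dirty, B:dirty)

(B; A:dirty, B:dirty)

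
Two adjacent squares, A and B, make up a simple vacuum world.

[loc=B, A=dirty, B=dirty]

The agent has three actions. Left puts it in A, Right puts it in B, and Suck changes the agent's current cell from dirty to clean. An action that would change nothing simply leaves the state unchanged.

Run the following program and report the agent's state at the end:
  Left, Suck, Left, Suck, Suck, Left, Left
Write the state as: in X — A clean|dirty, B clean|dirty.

in A — A clean, B dirty

[1] after Left: in A — A dirty, B dirty
[2] after Suck: in A — A clean, B dirty
[3] after Left: in A — A clean, B dirty
[4] after Suck: in A — A clean, B dirty
[5] after Suck: in A — A clean, B dirty
[6] after Left: in A — A clean, B dirty
[7] after Left: in A — A clean, B dirty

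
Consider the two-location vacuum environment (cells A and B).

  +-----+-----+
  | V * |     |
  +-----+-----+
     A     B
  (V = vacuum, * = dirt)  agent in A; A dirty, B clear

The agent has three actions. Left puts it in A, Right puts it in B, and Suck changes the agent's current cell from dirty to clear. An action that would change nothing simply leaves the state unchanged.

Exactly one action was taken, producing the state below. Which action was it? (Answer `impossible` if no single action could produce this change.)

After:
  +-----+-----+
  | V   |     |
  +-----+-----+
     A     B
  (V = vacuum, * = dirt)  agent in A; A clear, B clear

Suck

try  Left: in A — A dirty, B clear
try Right: in B — A dirty, B clear
try  Suck: in A — A clear, B clear  ← match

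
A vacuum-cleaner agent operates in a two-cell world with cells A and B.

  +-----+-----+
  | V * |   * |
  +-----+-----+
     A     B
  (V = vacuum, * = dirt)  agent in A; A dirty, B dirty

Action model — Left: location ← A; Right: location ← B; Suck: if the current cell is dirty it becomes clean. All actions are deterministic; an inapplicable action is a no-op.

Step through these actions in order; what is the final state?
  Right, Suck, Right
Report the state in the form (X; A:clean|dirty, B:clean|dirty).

Right (#1): (B; A:dirty, B:dirty)
Suck (#2): (B; A:dirty, B:clean)
Right (#3): (B; A:dirty, B:clean)

(B; A:dirty, B:clean)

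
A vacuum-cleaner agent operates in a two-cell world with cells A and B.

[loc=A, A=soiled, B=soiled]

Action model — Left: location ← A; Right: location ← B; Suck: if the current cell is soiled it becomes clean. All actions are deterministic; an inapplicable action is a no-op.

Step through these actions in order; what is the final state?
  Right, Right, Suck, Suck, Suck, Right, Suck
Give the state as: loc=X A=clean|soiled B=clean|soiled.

[1] after Right: loc=B A=soiled B=soiled
[2] after Right: loc=B A=soiled B=soiled
[3] after Suck: loc=B A=soiled B=clean
[4] after Suck: loc=B A=soiled B=clean
[5] after Suck: loc=B A=soiled B=clean
[6] after Right: loc=B A=soiled B=clean
[7] after Suck: loc=B A=soiled B=clean

loc=B A=soiled B=clean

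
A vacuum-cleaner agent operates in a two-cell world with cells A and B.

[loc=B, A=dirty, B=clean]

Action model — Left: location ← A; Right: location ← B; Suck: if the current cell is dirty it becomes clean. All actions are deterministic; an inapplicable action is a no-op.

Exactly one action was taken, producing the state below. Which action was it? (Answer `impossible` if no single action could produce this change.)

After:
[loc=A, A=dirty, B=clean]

try  Left: <A|dirty|clean>  ← match
try Right: <B|dirty|clean>
try  Suck: <B|dirty|clean>

Left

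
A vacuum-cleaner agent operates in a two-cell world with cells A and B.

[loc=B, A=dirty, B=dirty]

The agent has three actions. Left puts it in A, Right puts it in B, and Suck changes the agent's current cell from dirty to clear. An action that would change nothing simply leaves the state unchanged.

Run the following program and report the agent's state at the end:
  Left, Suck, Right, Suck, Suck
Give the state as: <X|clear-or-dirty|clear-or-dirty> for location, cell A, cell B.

t=1 Left ⇒ <A|dirty|dirty>
t=2 Suck ⇒ <A|clear|dirty>
t=3 Right ⇒ <B|clear|dirty>
t=4 Suck ⇒ <B|clear|clear>
t=5 Suck ⇒ <B|clear|clear>

<B|clear|clear>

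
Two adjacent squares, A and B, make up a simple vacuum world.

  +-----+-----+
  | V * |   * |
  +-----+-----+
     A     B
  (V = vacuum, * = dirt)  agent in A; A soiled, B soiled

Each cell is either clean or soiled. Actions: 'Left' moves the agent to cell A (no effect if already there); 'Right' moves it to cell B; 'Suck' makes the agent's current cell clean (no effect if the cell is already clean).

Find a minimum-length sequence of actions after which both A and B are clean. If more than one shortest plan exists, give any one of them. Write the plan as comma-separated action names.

1. Suck → loc=A A=clean B=soiled
2. Right → loc=B A=clean B=soiled
3. Suck → loc=B A=clean B=clean
min 3: Suck A + move + Suck B

Suck, Right, Suck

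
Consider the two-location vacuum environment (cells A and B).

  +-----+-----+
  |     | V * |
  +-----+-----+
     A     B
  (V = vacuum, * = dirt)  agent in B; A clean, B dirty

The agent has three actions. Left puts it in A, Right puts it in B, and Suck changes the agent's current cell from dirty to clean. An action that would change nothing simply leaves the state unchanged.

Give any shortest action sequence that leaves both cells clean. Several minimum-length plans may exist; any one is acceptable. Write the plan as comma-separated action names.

Suck

step 1/1 (Suck): loc=B A=clean B=clean
min 1: B is dirty, one Suck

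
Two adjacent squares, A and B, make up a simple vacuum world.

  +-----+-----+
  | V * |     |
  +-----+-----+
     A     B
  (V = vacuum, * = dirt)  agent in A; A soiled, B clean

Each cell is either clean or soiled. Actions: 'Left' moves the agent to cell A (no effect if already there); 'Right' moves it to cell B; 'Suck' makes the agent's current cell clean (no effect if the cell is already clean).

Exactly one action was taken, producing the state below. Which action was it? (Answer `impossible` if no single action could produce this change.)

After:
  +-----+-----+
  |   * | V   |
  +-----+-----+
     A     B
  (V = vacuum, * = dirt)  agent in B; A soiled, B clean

try  Left: <A|soiled|clean>
try Right: <B|soiled|clean>  ← match
try  Suck: <A|clean|clean>

Right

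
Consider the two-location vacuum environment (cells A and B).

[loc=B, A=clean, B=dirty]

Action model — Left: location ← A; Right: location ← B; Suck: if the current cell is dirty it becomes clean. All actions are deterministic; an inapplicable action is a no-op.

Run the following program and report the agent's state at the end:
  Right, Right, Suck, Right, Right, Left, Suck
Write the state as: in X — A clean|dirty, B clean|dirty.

in A — A clean, B clean

[1] after Right: in B — A clean, B dirty
[2] after Right: in B — A clean, B dirty
[3] after Suck: in B — A clean, B clean
[4] after Right: in B — A clean, B clean
[5] after Right: in B — A clean, B clean
[6] after Left: in A — A clean, B clean
[7] after Suck: in A — A clean, B clean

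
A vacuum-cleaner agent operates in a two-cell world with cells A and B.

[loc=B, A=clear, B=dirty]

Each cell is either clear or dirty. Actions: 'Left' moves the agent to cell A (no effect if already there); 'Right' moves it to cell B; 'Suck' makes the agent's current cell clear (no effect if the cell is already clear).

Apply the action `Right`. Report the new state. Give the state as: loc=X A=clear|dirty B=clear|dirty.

start: loc=B A=clear B=dirty
[1] after Right: loc=B A=clear B=dirty

loc=B A=clear B=dirty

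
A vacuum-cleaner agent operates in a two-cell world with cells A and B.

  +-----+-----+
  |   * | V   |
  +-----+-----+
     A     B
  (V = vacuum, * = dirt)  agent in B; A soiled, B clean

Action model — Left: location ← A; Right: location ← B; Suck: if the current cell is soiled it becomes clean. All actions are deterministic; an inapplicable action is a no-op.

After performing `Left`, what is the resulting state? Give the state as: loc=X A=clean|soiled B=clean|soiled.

loc=A A=soiled B=clean

start: loc=B A=soiled B=clean
1. Left → loc=A A=soiled B=clean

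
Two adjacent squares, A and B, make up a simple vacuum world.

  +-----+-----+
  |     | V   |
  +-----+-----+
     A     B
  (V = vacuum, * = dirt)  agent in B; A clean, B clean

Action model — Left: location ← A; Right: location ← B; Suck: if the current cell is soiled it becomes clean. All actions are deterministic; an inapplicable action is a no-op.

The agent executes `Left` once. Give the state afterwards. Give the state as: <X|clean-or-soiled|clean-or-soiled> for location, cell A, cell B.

start: <B|clean|clean>
step 1/1 (Left): <A|clean|clean>

<A|clean|clean>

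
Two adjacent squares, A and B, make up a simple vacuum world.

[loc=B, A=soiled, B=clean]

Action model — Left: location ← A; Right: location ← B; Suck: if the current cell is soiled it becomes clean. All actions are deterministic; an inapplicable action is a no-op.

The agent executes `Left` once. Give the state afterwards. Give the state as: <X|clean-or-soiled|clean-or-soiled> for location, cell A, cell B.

start: <B|soiled|clean>
1. Left → <A|soiled|clean>

<A|soiled|clean>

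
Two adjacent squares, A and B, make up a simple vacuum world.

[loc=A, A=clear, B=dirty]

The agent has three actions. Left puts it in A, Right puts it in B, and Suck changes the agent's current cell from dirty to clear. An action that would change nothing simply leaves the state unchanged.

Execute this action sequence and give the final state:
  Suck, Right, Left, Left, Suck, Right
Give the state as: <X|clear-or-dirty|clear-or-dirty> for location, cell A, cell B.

step 1/6 (Suck): <A|clear|dirty>
step 2/6 (Right): <B|clear|dirty>
step 3/6 (Left): <A|clear|dirty>
step 4/6 (Left): <A|clear|dirty>
step 5/6 (Suck): <A|clear|dirty>
step 6/6 (Right): <B|clear|dirty>

<B|clear|dirty>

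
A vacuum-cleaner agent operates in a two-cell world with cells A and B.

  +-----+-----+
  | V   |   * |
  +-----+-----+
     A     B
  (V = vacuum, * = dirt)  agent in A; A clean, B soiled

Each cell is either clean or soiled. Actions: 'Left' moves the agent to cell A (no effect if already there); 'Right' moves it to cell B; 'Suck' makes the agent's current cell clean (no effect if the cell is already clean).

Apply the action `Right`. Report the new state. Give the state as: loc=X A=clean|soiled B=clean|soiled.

start: loc=A A=clean B=soiled
step 1/1 (Right): loc=B A=clean B=soiled

loc=B A=clean B=soiled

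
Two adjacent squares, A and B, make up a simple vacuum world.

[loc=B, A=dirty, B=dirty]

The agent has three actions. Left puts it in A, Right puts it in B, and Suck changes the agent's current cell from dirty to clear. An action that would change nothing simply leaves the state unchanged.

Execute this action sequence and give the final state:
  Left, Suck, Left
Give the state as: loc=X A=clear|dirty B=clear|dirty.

Left (#1): loc=A A=dirty B=dirty
Suck (#2): loc=A A=clear B=dirty
Left (#3): loc=A A=clear B=dirty

loc=A A=clear B=dirty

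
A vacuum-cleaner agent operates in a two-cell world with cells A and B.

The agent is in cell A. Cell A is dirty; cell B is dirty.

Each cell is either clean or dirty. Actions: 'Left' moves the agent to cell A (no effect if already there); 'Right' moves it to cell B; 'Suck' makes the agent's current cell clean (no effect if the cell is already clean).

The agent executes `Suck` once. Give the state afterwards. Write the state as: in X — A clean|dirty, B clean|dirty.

in A — A clean, B dirty

start: in A — A dirty, B dirty
t=1 Suck ⇒ in A — A clean, B dirty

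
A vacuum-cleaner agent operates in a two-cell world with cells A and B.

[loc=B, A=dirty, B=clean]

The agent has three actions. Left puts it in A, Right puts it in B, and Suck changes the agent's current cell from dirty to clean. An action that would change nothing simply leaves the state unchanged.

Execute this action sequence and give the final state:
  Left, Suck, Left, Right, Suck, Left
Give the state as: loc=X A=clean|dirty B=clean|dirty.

[1] after Left: loc=A A=dirty B=clean
[2] after Suck: loc=A A=clean B=clean
[3] after Left: loc=A A=clean B=clean
[4] after Right: loc=B A=clean B=clean
[5] after Suck: loc=B A=clean B=clean
[6] after Left: loc=A A=clean B=clean

loc=A A=clean B=clean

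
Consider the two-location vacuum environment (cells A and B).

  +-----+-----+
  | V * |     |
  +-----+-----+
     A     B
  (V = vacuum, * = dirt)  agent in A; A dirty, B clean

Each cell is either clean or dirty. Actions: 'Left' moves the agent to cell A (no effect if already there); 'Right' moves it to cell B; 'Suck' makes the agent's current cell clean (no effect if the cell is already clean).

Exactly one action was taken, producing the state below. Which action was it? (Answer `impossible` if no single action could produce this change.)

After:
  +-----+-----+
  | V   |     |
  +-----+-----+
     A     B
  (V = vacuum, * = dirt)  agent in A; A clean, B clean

try  Left: in A — A dirty, B clean
try Right: in B — A dirty, B clean
try  Suck: in A — A clean, B clean  ← match

Suck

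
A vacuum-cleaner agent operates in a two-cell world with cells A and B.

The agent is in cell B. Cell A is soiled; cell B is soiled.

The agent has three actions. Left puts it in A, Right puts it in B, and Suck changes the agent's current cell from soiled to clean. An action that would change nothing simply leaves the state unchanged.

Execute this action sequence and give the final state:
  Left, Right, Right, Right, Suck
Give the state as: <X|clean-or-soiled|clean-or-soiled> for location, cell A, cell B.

<B|soiled|clean>

Left (#1): <A|soiled|soiled>
Right (#2): <B|soiled|soiled>
Right (#3): <B|soiled|soiled>
Right (#4): <B|soiled|soiled>
Suck (#5): <B|soiled|clean>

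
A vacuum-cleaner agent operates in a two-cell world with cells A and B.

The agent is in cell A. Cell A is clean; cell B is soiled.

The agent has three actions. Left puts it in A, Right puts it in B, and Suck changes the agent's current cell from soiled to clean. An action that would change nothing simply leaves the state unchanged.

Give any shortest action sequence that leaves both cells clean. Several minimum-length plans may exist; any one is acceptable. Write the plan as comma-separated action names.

Right, Suck

1. Right → <B|clean|soiled>
2. Suck → <B|clean|clean>
min 2: go B then Suck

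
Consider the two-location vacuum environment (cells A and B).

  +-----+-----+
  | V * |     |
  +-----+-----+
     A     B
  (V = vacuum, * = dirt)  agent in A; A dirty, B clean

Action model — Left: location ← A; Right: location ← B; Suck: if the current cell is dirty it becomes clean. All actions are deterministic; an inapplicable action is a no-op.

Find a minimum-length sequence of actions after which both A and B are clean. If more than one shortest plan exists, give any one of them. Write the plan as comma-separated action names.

Suck

step 1/1 (Suck): (A; A:clean, B:clean)
min 1: A is dirty, one Suck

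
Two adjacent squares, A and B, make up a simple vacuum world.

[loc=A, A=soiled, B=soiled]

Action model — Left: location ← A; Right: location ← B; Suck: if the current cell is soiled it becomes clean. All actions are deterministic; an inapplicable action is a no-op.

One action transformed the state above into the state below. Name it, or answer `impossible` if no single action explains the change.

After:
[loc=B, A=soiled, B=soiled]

try  Left: in A — A soiled, B soiled
try Right: in B — A soiled, B soiled  ← match
try  Suck: in A — A clean, B soiled

Right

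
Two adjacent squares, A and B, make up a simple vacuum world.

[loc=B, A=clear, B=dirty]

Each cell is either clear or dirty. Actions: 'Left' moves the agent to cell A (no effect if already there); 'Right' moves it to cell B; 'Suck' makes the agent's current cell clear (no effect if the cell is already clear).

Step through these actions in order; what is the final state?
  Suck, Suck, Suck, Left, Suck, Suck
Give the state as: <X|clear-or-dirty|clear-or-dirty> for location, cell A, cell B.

[1] after Suck: <B|clear|clear>
[2] after Suck: <B|clear|clear>
[3] after Suck: <B|clear|clear>
[4] after Left: <A|clear|clear>
[5] after Suck: <A|clear|clear>
[6] after Suck: <A|clear|clear>

<A|clear|clear>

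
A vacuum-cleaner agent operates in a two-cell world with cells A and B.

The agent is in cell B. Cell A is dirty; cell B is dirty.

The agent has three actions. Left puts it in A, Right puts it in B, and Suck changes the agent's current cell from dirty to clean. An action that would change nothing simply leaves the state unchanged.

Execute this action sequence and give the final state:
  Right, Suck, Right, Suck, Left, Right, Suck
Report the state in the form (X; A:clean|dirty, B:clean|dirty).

(B; A:dirty, B:clean)

1) do Right; now (B; A:dirty, B:dirty)
2) do Suck; now (B; A:dirty, B:clean)
3) do Right; now (B; A:dirty, B:clean)
4) do Suck; now (B; A:dirty, B:clean)
5) do Left; now (A; A:dirty, B:clean)
6) do Right; now (B; A:dirty, B:clean)
7) do Suck; now (B; A:dirty, B:clean)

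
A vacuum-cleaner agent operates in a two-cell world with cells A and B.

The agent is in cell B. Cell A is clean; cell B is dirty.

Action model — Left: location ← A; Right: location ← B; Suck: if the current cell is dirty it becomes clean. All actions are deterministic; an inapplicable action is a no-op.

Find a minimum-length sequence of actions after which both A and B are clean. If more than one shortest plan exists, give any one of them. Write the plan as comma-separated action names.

step 1/1 (Suck): in B — A clean, B clean
min 1: B is dirty, one Suck

Suck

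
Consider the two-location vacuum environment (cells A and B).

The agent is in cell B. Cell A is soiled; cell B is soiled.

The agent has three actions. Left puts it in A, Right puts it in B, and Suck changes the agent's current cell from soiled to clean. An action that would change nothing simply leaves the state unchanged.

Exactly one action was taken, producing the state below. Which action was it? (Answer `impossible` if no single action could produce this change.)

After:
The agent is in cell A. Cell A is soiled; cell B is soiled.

try  Left: in A — A soiled, B soiled  ← match
try Right: in B — A soiled, B soiled
try  Suck: in B — A soiled, B clean

Left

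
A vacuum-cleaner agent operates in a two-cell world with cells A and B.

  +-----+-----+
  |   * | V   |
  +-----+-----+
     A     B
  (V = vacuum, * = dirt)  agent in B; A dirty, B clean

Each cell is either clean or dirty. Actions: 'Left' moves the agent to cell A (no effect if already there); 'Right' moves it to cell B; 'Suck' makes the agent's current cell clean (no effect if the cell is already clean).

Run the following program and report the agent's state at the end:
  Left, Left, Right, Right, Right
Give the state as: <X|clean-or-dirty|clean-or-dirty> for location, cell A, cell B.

<B|dirty|clean>

step 1/5 (Left): <A|dirty|clean>
step 2/5 (Left): <A|dirty|clean>
step 3/5 (Right): <B|dirty|clean>
step 4/5 (Right): <B|dirty|clean>
step 5/5 (Right): <B|dirty|clean>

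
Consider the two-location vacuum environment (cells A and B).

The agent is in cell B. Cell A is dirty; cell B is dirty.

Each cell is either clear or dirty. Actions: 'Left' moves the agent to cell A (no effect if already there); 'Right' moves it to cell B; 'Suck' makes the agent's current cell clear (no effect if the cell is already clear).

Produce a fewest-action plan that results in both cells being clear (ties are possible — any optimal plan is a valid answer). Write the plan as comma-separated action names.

[1] after Suck: (B; A:dirty, B:clear)
[2] after Left: (A; A:dirty, B:clear)
[3] after Suck: (A; A:clear, B:clear)
min 3: Suck B + move + Suck A

Suck, Left, Suck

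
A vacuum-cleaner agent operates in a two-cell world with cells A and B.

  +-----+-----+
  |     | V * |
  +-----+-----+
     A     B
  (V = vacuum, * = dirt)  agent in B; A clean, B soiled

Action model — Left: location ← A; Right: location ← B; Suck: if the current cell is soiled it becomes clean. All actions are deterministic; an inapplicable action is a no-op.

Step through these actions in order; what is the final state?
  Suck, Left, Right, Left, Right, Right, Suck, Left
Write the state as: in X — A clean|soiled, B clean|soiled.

in A — A clean, B clean

Suck (#1): in B — A clean, B clean
Left (#2): in A — A clean, B clean
Right (#3): in B — A clean, B clean
Left (#4): in A — A clean, B clean
Right (#5): in B — A clean, B clean
Right (#6): in B — A clean, B clean
Suck (#7): in B — A clean, B clean
Left (#8): in A — A clean, B clean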